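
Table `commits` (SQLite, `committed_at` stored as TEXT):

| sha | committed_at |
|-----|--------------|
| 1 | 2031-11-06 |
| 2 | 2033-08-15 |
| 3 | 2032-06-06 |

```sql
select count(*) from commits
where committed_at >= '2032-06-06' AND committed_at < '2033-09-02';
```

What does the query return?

2

Rows in [2032-06-06, 2033-09-02): 2033-08-15, 2032-06-06 → 2 rows.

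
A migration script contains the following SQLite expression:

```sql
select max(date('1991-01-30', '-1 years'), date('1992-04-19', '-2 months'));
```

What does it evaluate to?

1992-02-19

date('1991-01-30', '-1 years') → 1990-01-30.
date('1992-04-19', '-2 months') → 1992-02-19.
Later of the two is 1992-02-19.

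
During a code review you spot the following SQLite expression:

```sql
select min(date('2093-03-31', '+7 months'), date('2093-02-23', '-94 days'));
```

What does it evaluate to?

2092-11-21

date('2093-03-31', '+7 months') → 2093-10-31.
date('2093-02-23', '-94 days') → 2092-11-21.
Earlier of the two is 2092-11-21.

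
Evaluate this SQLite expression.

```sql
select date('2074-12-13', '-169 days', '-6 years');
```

2068-06-27

Applying '-169 days' to 2074-12-13: counting 169 days back gives 2074-06-27.
Adding -6 years to 2074-06-27 gives 2068-06-27.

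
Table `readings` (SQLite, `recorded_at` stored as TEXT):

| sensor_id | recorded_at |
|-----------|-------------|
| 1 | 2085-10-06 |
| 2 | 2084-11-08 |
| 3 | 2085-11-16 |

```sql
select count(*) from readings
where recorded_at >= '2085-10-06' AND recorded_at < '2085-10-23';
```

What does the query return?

Rows in [2085-10-06, 2085-10-23): 2085-10-06 → 1 row.

1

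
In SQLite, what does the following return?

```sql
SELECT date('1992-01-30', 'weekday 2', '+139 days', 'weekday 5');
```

1992-06-26

`weekday 2` advances to the next Tuesday; 1992-01-30 is a Thursday, so it moves forward to 1992-02-04.
Applying '+139 days' to 1992-02-04: counting 139 days forward gives 1992-06-22.
`weekday 5` advances to the next Friday; 1992-06-22 is a Monday, so it moves forward to 1992-06-26.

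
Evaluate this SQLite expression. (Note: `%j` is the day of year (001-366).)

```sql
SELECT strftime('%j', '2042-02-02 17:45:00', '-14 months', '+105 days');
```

First apply '-14 months', '+105 days': 2042-02-02 17:45:00 → 2041-03-17 17:45:00.
Day-of-year for 2041-03-17: days since 2041-01-01 inclusive = 76, zero-padded to 076.

076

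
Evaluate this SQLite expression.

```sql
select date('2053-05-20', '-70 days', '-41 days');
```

Applying '-70 days' to 2053-05-20: counting 70 days back gives 2053-03-11.
Applying '-41 days' to 2053-03-11: counting 41 days back gives 2053-01-29.

2053-01-29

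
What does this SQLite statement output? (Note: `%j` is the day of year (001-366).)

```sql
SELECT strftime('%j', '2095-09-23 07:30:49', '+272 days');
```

First apply '+272 days': 2095-09-23 07:30:49 → 2096-06-21 07:30:49.
Day-of-year for 2096-06-21: days since 2096-01-01 inclusive = 173, zero-padded to 173.

173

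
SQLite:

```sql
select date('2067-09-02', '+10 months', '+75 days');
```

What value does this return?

2068-09-15

Adding +10 months to 2067-09-02 gives 2068-07-02.
Applying '+75 days' to 2068-07-02: counting 75 days forward gives 2068-09-15.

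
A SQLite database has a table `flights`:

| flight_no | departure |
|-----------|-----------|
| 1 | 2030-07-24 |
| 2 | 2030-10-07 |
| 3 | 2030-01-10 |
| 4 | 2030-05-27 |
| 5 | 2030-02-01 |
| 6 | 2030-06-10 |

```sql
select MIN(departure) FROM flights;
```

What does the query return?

MIN over {2030-01-10, 2030-02-01, 2030-05-27, 2030-06-10, 2030-07-24, 2030-10-07}.

2030-01-10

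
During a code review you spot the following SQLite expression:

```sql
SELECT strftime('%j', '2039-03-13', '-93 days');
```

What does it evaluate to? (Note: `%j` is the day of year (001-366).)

344

First apply '-93 days': 2039-03-13 → 2038-12-10.
Day-of-year for 2038-12-10: days since 2038-01-01 inclusive = 344, zero-padded to 344.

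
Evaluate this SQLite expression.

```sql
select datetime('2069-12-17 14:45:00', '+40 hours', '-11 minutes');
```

2069-12-19 06:34:00

+40 hours from 2069-12-17 14:45:00 is 2069-12-19 06:45:00 (crosses midnight).
-11 minutes from 2069-12-19 06:45:00 is 2069-12-19 06:34:00.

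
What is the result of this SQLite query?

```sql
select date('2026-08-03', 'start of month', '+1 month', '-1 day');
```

2026-08-31

`start of month` rewinds 2026-08-03 to 2026-08-01.
Adding +1 month to 2026-08-01 gives 2026-09-01.
Going back 1 day from 2026-09-01 reaches 2026-08-31 (last day of August, 31 days).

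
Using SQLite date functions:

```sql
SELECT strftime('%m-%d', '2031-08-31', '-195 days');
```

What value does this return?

02-17

First apply '-195 days': 2031-08-31 → 2031-02-17.
`%m-%d` extracts the month-day: 02-17.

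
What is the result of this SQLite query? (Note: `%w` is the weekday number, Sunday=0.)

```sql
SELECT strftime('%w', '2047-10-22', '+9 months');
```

First apply '+9 months': 2047-10-22 → 2048-07-22.
2048-07-22 is a Wednesday; with Sunday=0 that is 3.

3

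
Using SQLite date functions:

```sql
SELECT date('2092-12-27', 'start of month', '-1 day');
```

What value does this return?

`start of month` rewinds 2092-12-27 to 2092-12-01.
Going back 1 day from 2092-12-01 reaches 2092-11-30 (last day of November, 30 days).

2092-11-30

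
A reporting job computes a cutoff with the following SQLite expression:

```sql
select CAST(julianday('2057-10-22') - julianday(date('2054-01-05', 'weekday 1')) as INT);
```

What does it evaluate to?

1386

`weekday 1` advances to the next Monday; 2054-01-05 is already a Monday, so it stays at 2054-01-05.
26 days remain in January 2054 after the 5th (31 − 5).
Full months from February 2054 through September 2057 contribute their day counts.
Then 22 days into October 2057.
Total: 26 + 28 + 31 + 30 + 31 + 30 + 31 + 31 + 30 + 31 + 30 + 31 + 31 + 28 + 31 + 30 + 31 + 30 + 31 + 31 + 30 + 31 + 30 + 31 + 31 + 29 + 31 + 30 + 31 + 30 + 31 + 31 + 30 + 31 + 30 + 31 + 31 + 28 + 31 + 30 + 31 + 30 + 31 + 31 + 30 + 22 = 1386.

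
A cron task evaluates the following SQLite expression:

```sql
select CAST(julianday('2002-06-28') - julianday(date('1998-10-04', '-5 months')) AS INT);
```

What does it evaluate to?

Adding -5 months to 1998-10-04 gives 1998-05-04.
27 days remain in May 1998 after the 4th (31 − 4).
Full months from June 1998 through May 2002 contribute their day counts.
Then 28 days into June 2002.
Total: 27 + 30 + 31 + 31 + 30 + 31 + 30 + 31 + 31 + 28 + 31 + 30 + 31 + 30 + 31 + 31 + 30 + 31 + 30 + 31 + 31 + 29 + 31 + 30 + 31 + 30 + 31 + 31 + 30 + 31 + 30 + 31 + 31 + 28 + 31 + 30 + 31 + 30 + 31 + 31 + 30 + 31 + 30 + 31 + 31 + 28 + 31 + 30 + 31 + 28 = 1516.

1516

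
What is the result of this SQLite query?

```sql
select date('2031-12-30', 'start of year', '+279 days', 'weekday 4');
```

`start of year` rewinds 2031-12-30 to 2031-01-01.
Applying '+279 days' to 2031-01-01: counting 279 days forward gives 2031-10-07.
`weekday 4` advances to the next Thursday; 2031-10-07 is a Tuesday, so it moves forward to 2031-10-09.

2031-10-09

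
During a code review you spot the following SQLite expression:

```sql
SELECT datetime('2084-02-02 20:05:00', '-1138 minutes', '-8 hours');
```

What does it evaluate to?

1138 minutes = 18h 58m; -1138 minutes from 2084-02-02 20:05:00 is 2084-02-02 01:07:00.
-8 hours from 2084-02-02 01:07:00 is 2084-02-01 17:07:00 (crosses midnight).

2084-02-01 17:07:00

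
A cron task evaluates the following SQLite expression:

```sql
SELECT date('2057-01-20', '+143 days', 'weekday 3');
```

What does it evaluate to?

Applying '+143 days' to 2057-01-20: counting 143 days forward gives 2057-06-12.
`weekday 3` advances to the next Wednesday; 2057-06-12 is a Tuesday, so it moves forward to 2057-06-13.

2057-06-13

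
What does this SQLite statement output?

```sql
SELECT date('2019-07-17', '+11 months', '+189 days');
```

2020-12-23

Adding +11 months to 2019-07-17 gives 2020-06-17.
Applying '+189 days' to 2020-06-17: counting 189 days forward gives 2020-12-23.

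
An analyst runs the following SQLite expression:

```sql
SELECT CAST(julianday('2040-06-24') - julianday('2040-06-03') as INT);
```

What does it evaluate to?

21

Both dates are in June 2040: 24 − 3 = 21.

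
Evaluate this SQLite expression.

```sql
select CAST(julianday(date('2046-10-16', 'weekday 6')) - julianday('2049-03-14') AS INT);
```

-876

`weekday 6` advances to the next Saturday; 2046-10-16 is a Tuesday, so it moves forward to 2046-10-20.
11 days remain in October 2046 after the 20th (31 − 20).
Full months from November 2046 through February 2049 contribute their day counts.
Then 14 days into March 2049.
Total: 11 + 30 + 31 + 31 + 28 + 31 + 30 + 31 + 30 + 31 + 31 + 30 + 31 + 30 + 31 + 31 + 29 + 31 + 30 + 31 + 30 + 31 + 31 + 30 + 31 + 30 + 31 + 31 + 28 + 14 = 876.
The subtraction is earlier − later, so the result is −876 → -876.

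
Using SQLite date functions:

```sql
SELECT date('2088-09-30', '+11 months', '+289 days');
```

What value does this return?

Adding +11 months to 2088-09-30 gives 2089-08-30.
Applying '+289 days' to 2089-08-30: counting 289 days forward gives 2090-06-15.

2090-06-15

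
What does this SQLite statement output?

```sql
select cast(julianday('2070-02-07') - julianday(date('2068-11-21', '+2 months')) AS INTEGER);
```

382

Adding +2 months to 2068-11-21 gives 2069-01-21.
10 days remain in January 2069 after the 21st (31 − 21).
Full months from February 2069 through January 2070 contribute their day counts.
Then 7 days into February 2070.
Total: 10 + 28 + 31 + 30 + 31 + 30 + 31 + 31 + 30 + 31 + 30 + 31 + 31 + 7 = 382.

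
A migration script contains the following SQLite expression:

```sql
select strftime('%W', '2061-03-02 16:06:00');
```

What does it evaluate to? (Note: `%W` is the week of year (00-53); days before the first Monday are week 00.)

09

2061-03-02 is a Wednesday. SQLite's %W counts Mondays since the year started; the result is 09.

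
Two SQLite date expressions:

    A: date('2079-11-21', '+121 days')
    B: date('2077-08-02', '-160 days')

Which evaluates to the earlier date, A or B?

A = 2080-03-21.
B = 2077-02-23.
B is earlier.

B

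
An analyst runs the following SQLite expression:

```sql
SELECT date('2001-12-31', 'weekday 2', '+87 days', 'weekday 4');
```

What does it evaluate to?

2002-04-04

`weekday 2` advances to the next Tuesday; 2001-12-31 is a Monday, so it moves forward to 2002-01-01.
Applying '+87 days' to 2002-01-01: counting 87 days forward gives 2002-03-29.
`weekday 4` advances to the next Thursday; 2002-03-29 is a Friday, so it moves forward to 2002-04-04.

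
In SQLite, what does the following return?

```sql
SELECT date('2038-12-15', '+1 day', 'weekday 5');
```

2038-12-17

Advancing 1 more day within December lands on 2038-12-16.
`weekday 5` advances to the next Friday; 2038-12-16 is a Thursday, so it moves forward to 2038-12-17.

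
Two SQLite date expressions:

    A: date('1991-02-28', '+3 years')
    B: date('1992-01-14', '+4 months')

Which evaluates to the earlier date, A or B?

A = 1994-02-28.
B = 1992-05-14.
B is earlier.

B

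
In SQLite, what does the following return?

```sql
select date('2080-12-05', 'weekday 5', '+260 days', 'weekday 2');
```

`weekday 5` advances to the next Friday; 2080-12-05 is a Thursday, so it moves forward to 2080-12-06.
Applying '+260 days' to 2080-12-06: counting 260 days forward gives 2081-08-23.
`weekday 2` advances to the next Tuesday; 2081-08-23 is a Saturday, so it moves forward to 2081-08-26.

2081-08-26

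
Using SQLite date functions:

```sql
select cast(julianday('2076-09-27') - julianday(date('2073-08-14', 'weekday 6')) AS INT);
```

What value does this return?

1135

`weekday 6` advances to the next Saturday; 2073-08-14 is a Monday, so it moves forward to 2073-08-19.
12 days remain in August 2073 after the 19th (31 − 19).
Full months from September 2073 through August 2076 contribute their day counts.
Then 27 days into September 2076.
Total: 12 + 30 + 31 + 30 + 31 + 31 + 28 + 31 + 30 + 31 + 30 + 31 + 31 + 30 + 31 + 30 + 31 + 31 + 28 + 31 + 30 + 31 + 30 + 31 + 31 + 30 + 31 + 30 + 31 + 31 + 29 + 31 + 30 + 31 + 30 + 31 + 31 + 27 = 1135.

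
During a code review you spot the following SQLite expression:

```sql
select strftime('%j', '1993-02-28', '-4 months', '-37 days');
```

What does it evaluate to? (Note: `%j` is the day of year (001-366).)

First apply '-4 months', '-37 days': 1993-02-28 → 1992-09-21.
Day-of-year for 1992-09-21: days since 1992-01-01 inclusive = 265, zero-padded to 265.

265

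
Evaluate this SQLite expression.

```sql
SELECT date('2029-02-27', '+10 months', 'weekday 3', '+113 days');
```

Adding +10 months to 2029-02-27 gives 2029-12-27.
`weekday 3` advances to the next Wednesday; 2029-12-27 is a Thursday, so it moves forward to 2030-01-02.
Applying '+113 days' to 2030-01-02: counting 113 days forward gives 2030-04-25.

2030-04-25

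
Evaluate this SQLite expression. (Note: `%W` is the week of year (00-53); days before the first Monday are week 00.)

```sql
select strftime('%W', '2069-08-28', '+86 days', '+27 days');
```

First apply '+86 days', '+27 days': 2069-08-28 → 2069-12-19.
2069-12-19 is a Thursday. SQLite's %W counts Mondays since the year started; the result is 50.

50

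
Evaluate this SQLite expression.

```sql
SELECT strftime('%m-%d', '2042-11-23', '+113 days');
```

First apply '+113 days': 2042-11-23 → 2043-03-16.
`%m-%d` extracts the month-day: 03-16.

03-16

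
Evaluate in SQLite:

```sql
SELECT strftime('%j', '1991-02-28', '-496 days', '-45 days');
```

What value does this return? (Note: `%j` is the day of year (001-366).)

First apply '-496 days', '-45 days': 1991-02-28 → 1989-09-05.
Day-of-year for 1989-09-05: days since 1989-01-01 inclusive = 248, zero-padded to 248.

248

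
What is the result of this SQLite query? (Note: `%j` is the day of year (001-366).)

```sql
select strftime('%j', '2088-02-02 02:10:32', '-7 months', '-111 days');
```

072

First apply '-7 months', '-111 days': 2088-02-02 02:10:32 → 2087-03-13 02:10:32.
Day-of-year for 2087-03-13: days since 2087-01-01 inclusive = 72, zero-padded to 072.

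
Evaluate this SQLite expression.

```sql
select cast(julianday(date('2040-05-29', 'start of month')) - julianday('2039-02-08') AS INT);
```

448

`start of month` rewinds 2040-05-29 to 2040-05-01.
20 days remain in February 2039 after the 8th (28 − 8).
Full months from March 2039 through April 2040 contribute their day counts.
Then 1 day into May 2040.
Total: 20 + 31 + 30 + 31 + 30 + 31 + 31 + 30 + 31 + 30 + 31 + 31 + 29 + 31 + 30 + 1 = 448.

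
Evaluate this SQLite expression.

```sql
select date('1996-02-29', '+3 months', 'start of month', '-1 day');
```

1996-04-30

Adding +3 months to 1996-02-29 gives 1996-05-29.
`start of month` rewinds 1996-05-29 to 1996-05-01.
Going back 1 day from 1996-05-01 reaches 1996-04-30 (last day of April, 30 days).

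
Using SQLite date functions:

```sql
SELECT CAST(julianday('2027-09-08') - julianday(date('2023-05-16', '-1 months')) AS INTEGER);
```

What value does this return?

Adding -1 month to 2023-05-16 gives 2023-04-16.
14 days remain in April 2023 after the 16th (30 − 16).
Full months from May 2023 through August 2027 contribute their day counts.
Then 8 days into September 2027.
Total: 14 + 31 + 30 + 31 + 31 + 30 + 31 + 30 + 31 + 31 + 29 + 31 + 30 + 31 + 30 + 31 + 31 + 30 + 31 + 30 + 31 + 31 + 28 + 31 + 30 + 31 + 30 + 31 + 31 + 30 + 31 + 30 + 31 + 31 + 28 + 31 + 30 + 31 + 30 + 31 + 31 + 30 + 31 + 30 + 31 + 31 + 28 + 31 + 30 + 31 + 30 + 31 + 31 + 8 = 1606.

1606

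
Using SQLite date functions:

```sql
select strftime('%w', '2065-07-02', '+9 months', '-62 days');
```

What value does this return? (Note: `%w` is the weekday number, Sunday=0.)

6

First apply '+9 months', '-62 days': 2065-07-02 → 2066-01-30.
2066-01-30 is a Saturday; with Sunday=0 that is 6.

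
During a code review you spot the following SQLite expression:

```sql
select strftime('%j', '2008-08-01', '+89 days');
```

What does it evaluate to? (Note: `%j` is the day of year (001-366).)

303

First apply '+89 days': 2008-08-01 → 2008-10-29.
Day-of-year for 2008-10-29: days since 2008-01-01 inclusive = 303, zero-padded to 303.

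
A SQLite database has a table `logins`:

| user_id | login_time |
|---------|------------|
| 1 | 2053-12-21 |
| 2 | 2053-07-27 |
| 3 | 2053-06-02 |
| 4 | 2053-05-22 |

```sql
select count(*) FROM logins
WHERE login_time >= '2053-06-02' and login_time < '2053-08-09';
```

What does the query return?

2

Rows in [2053-06-02, 2053-08-09): 2053-07-27, 2053-06-02 → 2 rows.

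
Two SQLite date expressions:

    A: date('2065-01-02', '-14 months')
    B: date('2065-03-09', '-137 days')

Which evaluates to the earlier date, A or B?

A

A = 2063-11-02.
B = 2064-10-23.
A is earlier.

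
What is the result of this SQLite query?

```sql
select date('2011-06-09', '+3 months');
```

2011-09-09

Adding +3 months to 2011-06-09 gives 2011-09-09.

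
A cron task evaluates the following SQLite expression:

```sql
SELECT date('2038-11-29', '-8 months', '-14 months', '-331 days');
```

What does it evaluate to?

Adding -8 months to 2038-11-29 gives 2038-03-29.
Adding -14 months to 2038-03-29 gives 2037-01-29.
Applying '-331 days' to 2037-01-29: counting 331 days back gives 2036-03-04.

2036-03-04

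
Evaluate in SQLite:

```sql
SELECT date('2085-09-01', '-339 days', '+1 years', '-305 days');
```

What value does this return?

Applying '-339 days' to 2085-09-01: counting 339 days back gives 2084-09-27.
Adding +1 year to 2084-09-27 gives 2085-09-27.
Applying '-305 days' to 2085-09-27: counting 305 days back gives 2084-11-26.

2084-11-26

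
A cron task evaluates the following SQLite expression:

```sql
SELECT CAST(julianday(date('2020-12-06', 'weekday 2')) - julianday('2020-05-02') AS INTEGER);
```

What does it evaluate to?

220

`weekday 2` advances to the next Tuesday; 2020-12-06 is a Sunday, so it moves forward to 2020-12-08.
29 days remain in May 2020 after the 2nd (31 − 2).
Full months from June 2020 through November 2020 contribute their day counts.
Then 8 days into December 2020.
Total: 29 + 30 + 31 + 31 + 30 + 31 + 30 + 8 = 220.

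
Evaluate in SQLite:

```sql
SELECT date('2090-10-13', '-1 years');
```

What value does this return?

2089-10-13

Adding -1 year to 2090-10-13 gives 2089-10-13.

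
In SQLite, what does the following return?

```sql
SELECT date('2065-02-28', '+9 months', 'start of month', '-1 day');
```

2065-10-31

Adding +9 months to 2065-02-28 gives 2065-11-28.
`start of month` rewinds 2065-11-28 to 2065-11-01.
Going back 1 day from 2065-11-01 reaches 2065-10-31 (last day of October, 31 days).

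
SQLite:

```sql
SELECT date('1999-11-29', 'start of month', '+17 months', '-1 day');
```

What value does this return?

2001-03-31

`start of month` rewinds 1999-11-29 to 1999-11-01.
Adding +17 months to 1999-11-01 gives 2001-04-01.
Going back 1 day from 2001-04-01 reaches 2001-03-31 (last day of March, 31 days).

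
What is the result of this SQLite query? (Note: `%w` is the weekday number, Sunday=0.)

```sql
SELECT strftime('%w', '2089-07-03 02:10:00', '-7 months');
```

5

First apply '-7 months': 2089-07-03 02:10:00 → 2088-12-03 02:10:00.
2088-12-03 is a Friday; with Sunday=0 that is 5.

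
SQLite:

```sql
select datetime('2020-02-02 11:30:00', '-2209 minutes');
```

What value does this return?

2020-01-31 22:41:00

2209 minutes = 36h 49m; -2209 minutes from 2020-02-02 11:30:00 is 2020-01-31 22:41:00 (crosses midnight).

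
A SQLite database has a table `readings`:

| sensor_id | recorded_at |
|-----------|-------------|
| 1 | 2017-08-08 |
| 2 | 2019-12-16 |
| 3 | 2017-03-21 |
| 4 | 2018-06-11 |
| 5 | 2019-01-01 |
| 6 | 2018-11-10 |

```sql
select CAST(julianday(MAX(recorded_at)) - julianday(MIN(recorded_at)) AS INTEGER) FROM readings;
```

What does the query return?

MIN = 2017-03-21, MAX = 2019-12-16.
10 days remain in March 2017 after the 21st (31 − 21).
Full months from April 2017 through November 2019 contribute their day counts.
Then 16 days into December 2019.
Total: 10 + 30 + 31 + 30 + 31 + 31 + 30 + 31 + 30 + 31 + 31 + 28 + 31 + 30 + 31 + 30 + 31 + 31 + 30 + 31 + 30 + 31 + 31 + 28 + 31 + 30 + 31 + 30 + 31 + 31 + 30 + 31 + 30 + 16 = 1000.

1000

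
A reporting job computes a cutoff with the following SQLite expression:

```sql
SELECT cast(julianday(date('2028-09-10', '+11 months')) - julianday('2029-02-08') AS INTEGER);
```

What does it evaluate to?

Adding +11 months to 2028-09-10 gives 2029-08-10.
20 days remain in February 2029 after the 8th (28 − 8).
March 2029: 31 days.
April 2029: 30 days.
May 2029: 31 days.
June 2029: 30 days.
July 2029: 31 days.
Then 10 days into August 2029.
Total: 20 + 31 + 30 + 31 + 30 + 31 + 10 = 183.

183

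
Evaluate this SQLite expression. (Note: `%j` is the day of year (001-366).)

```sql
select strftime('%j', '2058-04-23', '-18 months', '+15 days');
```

First apply '-18 months', '+15 days': 2058-04-23 → 2056-11-07.
Day-of-year for 2056-11-07: days since 2056-01-01 inclusive = 312, zero-padded to 312.

312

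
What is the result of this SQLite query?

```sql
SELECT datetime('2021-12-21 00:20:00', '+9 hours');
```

+9 hours from 2021-12-21 00:20:00 is 2021-12-21 09:20:00.

2021-12-21 09:20:00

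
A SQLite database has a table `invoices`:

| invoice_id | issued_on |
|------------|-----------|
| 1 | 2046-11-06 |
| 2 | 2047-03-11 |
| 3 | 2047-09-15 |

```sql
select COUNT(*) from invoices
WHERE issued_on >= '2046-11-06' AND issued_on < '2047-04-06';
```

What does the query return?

2

Rows in [2046-11-06, 2047-04-06): 2046-11-06, 2047-03-11 → 2 rows.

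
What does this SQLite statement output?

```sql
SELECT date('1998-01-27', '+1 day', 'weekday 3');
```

Advancing 1 more day within January lands on 1998-01-28.
`weekday 3` advances to the next Wednesday; 1998-01-28 is already a Wednesday, so it stays at 1998-01-28.

1998-01-28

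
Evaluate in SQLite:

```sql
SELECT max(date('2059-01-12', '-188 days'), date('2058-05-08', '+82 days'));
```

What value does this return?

2058-07-29

date('2059-01-12', '-188 days') → 2058-07-08.
date('2058-05-08', '+82 days') → 2058-07-29.
Later of the two is 2058-07-29.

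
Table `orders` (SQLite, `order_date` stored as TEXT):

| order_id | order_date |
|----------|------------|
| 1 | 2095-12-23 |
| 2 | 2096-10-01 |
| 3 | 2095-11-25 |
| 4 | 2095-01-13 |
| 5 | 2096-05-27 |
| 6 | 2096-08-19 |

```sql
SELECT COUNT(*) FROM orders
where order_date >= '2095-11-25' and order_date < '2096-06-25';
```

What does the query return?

3

Rows in [2095-11-25, 2096-06-25): 2095-12-23, 2095-11-25, 2096-05-27 → 3 rows.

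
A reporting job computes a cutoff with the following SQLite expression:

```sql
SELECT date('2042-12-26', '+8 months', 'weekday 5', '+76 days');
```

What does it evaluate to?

Adding +8 months to 2042-12-26 gives 2043-08-26.
`weekday 5` advances to the next Friday; 2043-08-26 is a Wednesday, so it moves forward to 2043-08-28.
Applying '+76 days' to 2043-08-28: counting 76 days forward gives 2043-11-12.

2043-11-12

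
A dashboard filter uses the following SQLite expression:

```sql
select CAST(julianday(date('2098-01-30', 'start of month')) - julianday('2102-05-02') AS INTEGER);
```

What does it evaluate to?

-1581

`start of month` rewinds 2098-01-30 to 2098-01-01.
30 days remain in January 2098 after the 1st (31 − 1).
Full months from February 2098 through April 2102 contribute their day counts.
Then 2 days into May 2102.
Total: 30 + 28 + 31 + 30 + 31 + 30 + 31 + 31 + 30 + 31 + 30 + 31 + 31 + 28 + 31 + 30 + 31 + 30 + 31 + 31 + 30 + 31 + 30 + 31 + 31 + 28 + 31 + 30 + 31 + 30 + 31 + 31 + 30 + 31 + 30 + 31 + 31 + 28 + 31 + 30 + 31 + 30 + 31 + 31 + 30 + 31 + 30 + 31 + 31 + 28 + 31 + 30 + 2 = 1581.
The subtraction is earlier − later, so the result is −1581 → -1581.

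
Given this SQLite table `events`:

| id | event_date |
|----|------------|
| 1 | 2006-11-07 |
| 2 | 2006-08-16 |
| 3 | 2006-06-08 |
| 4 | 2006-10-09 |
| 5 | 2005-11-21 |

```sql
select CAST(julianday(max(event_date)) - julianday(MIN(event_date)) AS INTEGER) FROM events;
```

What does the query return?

351

MIN = 2005-11-21, MAX = 2006-11-07.
9 days remain in November 2005 after the 21st (30 − 21).
Full months from December 2005 through October 2006 contribute their day counts.
Then 7 days into November 2006.
Total: 9 + 31 + 31 + 28 + 31 + 30 + 31 + 30 + 31 + 31 + 30 + 31 + 7 = 351.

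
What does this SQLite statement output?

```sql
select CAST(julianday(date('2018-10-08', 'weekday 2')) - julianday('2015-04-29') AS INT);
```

1259

`weekday 2` advances to the next Tuesday; 2018-10-08 is a Monday, so it moves forward to 2018-10-09.
1 day remains in April 2015 after the 29th (30 − 29).
Full months from May 2015 through September 2018 contribute their day counts.
Then 9 days into October 2018.
Total: 1 + 31 + 30 + 31 + 31 + 30 + 31 + 30 + 31 + 31 + 29 + 31 + 30 + 31 + 30 + 31 + 31 + 30 + 31 + 30 + 31 + 31 + 28 + 31 + 30 + 31 + 30 + 31 + 31 + 30 + 31 + 30 + 31 + 31 + 28 + 31 + 30 + 31 + 30 + 31 + 31 + 30 + 9 = 1259.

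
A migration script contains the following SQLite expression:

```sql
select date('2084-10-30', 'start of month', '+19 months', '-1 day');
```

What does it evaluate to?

`start of month` rewinds 2084-10-30 to 2084-10-01.
Adding +19 months to 2084-10-01 gives 2086-05-01.
Going back 1 day from 2086-05-01 reaches 2086-04-30 (last day of April, 30 days).

2086-04-30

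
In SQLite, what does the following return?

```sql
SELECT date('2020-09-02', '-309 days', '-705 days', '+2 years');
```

2019-11-23

Applying '-309 days' to 2020-09-02: counting 309 days back gives 2019-10-29.
Applying '-705 days' to 2019-10-29: counting 705 days back gives 2017-11-23.
Adding +2 years to 2017-11-23 gives 2019-11-23.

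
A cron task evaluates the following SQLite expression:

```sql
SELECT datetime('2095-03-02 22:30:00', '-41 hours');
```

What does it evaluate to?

-41 hours from 2095-03-02 22:30:00 is 2095-03-01 05:30:00 (crosses midnight).

2095-03-01 05:30:00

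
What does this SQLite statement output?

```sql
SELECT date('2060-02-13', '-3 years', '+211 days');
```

Adding -3 years to 2060-02-13 gives 2057-02-13.
Applying '+211 days' to 2057-02-13: counting 211 days forward gives 2057-09-12.

2057-09-12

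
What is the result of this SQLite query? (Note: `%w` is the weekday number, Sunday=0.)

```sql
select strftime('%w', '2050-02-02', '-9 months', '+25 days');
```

First apply '-9 months', '+25 days': 2050-02-02 → 2049-05-27.
2049-05-27 is a Thursday; with Sunday=0 that is 4.

4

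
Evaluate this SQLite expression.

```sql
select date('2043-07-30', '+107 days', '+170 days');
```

Applying '+107 days' to 2043-07-30: counting 107 days forward gives 2043-11-14.
Applying '+170 days' to 2043-11-14: counting 170 days forward gives 2044-05-02.

2044-05-02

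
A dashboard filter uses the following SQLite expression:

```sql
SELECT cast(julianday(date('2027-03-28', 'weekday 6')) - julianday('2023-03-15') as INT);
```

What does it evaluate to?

1480

`weekday 6` advances to the next Saturday; 2027-03-28 is a Sunday, so it moves forward to 2027-04-03.
16 days remain in March 2023 after the 15th (31 − 15).
Full months from April 2023 through March 2027 contribute their day counts.
Then 3 days into April 2027.
Total: 16 + 30 + 31 + 30 + 31 + 31 + 30 + 31 + 30 + 31 + 31 + 29 + 31 + 30 + 31 + 30 + 31 + 31 + 30 + 31 + 30 + 31 + 31 + 28 + 31 + 30 + 31 + 30 + 31 + 31 + 30 + 31 + 30 + 31 + 31 + 28 + 31 + 30 + 31 + 30 + 31 + 31 + 30 + 31 + 30 + 31 + 31 + 28 + 31 + 3 = 1480.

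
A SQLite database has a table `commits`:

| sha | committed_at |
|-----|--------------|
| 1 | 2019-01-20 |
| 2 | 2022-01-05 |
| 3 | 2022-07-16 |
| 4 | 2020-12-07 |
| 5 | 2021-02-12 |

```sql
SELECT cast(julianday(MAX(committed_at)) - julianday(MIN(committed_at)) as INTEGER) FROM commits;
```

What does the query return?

1273

MIN = 2019-01-20, MAX = 2022-07-16.
11 days remain in January 2019 after the 20th (31 − 20).
Full months from February 2019 through June 2022 contribute their day counts.
Then 16 days into July 2022.
Total: 11 + 28 + 31 + 30 + 31 + 30 + 31 + 31 + 30 + 31 + 30 + 31 + 31 + 29 + 31 + 30 + 31 + 30 + 31 + 31 + 30 + 31 + 30 + 31 + 31 + 28 + 31 + 30 + 31 + 30 + 31 + 31 + 30 + 31 + 30 + 31 + 31 + 28 + 31 + 30 + 31 + 30 + 16 = 1273.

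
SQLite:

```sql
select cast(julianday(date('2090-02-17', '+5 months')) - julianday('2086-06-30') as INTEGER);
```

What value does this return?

Adding +5 months to 2090-02-17 gives 2090-07-17.
0 days remain in June 2086 after the 30th (30 − 30).
Full months from July 2086 through June 2090 contribute their day counts.
Then 17 days into July 2090.
Total: 0 + 31 + 31 + 30 + 31 + 30 + 31 + 31 + 28 + 31 + 30 + 31 + 30 + 31 + 31 + 30 + 31 + 30 + 31 + 31 + 29 + 31 + 30 + 31 + 30 + 31 + 31 + 30 + 31 + 30 + 31 + 31 + 28 + 31 + 30 + 31 + 30 + 31 + 31 + 30 + 31 + 30 + 31 + 31 + 28 + 31 + 30 + 31 + 30 + 17 = 1478.

1478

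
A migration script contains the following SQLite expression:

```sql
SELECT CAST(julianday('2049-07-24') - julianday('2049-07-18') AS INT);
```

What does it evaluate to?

6

Both dates are in July 2049: 24 − 18 = 6.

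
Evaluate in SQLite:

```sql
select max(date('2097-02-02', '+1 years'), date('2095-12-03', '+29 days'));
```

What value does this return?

2098-02-02

date('2097-02-02', '+1 years') → 2098-02-02.
date('2095-12-03', '+29 days') → 2096-01-01.
Later of the two is 2098-02-02.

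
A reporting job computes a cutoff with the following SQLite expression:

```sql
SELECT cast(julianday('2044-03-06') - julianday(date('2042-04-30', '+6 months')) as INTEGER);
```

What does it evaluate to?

493

Adding +6 months to 2042-04-30 gives 2042-10-30.
1 day remains in October 2042 after the 30th (31 − 30).
Full months from November 2042 through February 2044 contribute their day counts.
Then 6 days into March 2044.
Total: 1 + 30 + 31 + 31 + 28 + 31 + 30 + 31 + 30 + 31 + 31 + 30 + 31 + 30 + 31 + 31 + 29 + 6 = 493.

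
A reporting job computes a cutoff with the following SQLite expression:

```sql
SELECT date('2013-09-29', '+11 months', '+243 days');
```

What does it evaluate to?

Adding +11 months to 2013-09-29 gives 2014-08-29.
Applying '+243 days' to 2014-08-29: counting 243 days forward gives 2015-04-29.

2015-04-29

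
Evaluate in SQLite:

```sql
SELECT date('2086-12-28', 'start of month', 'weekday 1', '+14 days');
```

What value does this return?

`start of month` rewinds 2086-12-28 to 2086-12-01.
`weekday 1` advances to the next Monday; 2086-12-01 is a Sunday, so it moves forward to 2086-12-02.
Advancing 14 more days within December lands on 2086-12-16.

2086-12-16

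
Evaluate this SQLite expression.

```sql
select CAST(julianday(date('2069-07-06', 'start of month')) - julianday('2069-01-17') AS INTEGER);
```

`start of month` rewinds 2069-07-06 to 2069-07-01.
14 days remain in January 2069 after the 17th (31 − 17).
February 2069: 28 days.
March 2069: 31 days.
April 2069: 30 days.
May 2069: 31 days.
June 2069: 30 days.
Then 1 day into July 2069.
Total: 14 + 28 + 31 + 30 + 31 + 30 + 1 = 165.

165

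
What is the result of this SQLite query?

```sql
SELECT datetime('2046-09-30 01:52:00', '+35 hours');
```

2046-10-01 12:52:00

+35 hours from 2046-09-30 01:52:00 is 2046-10-01 12:52:00 (crosses midnight).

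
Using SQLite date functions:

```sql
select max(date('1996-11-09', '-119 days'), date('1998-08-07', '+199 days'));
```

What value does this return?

1999-02-22

date('1996-11-09', '-119 days') → 1996-07-13.
date('1998-08-07', '+199 days') → 1999-02-22.
Later of the two is 1999-02-22.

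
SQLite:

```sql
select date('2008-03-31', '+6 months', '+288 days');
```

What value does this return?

Adding +6 months to 2008-03-31 targets 2008-09-31. September 2008 has only 30 days, so SQLite normalizes the 1-day overflow forward to 2008-10-01.
Applying '+288 days' to 2008-10-01: counting 288 days forward gives 2009-07-16.

2009-07-16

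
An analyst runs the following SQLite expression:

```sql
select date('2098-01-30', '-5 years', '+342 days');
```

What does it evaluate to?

Adding -5 years to 2098-01-30 gives 2093-01-30.
Applying '+342 days' to 2093-01-30: counting 342 days forward gives 2094-01-07.

2094-01-07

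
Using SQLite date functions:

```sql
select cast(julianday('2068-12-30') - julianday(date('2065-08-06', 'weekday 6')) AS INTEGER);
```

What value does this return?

`weekday 6` advances to the next Saturday; 2065-08-06 is a Thursday, so it moves forward to 2065-08-08.
23 days remain in August 2065 after the 8th (31 − 8).
Full months from September 2065 through November 2068 contribute their day counts.
Then 30 days into December 2068.
Total: 23 + 30 + 31 + 30 + 31 + 31 + 28 + 31 + 30 + 31 + 30 + 31 + 31 + 30 + 31 + 30 + 31 + 31 + 28 + 31 + 30 + 31 + 30 + 31 + 31 + 30 + 31 + 30 + 31 + 31 + 29 + 31 + 30 + 31 + 30 + 31 + 31 + 30 + 31 + 30 + 30 = 1240.

1240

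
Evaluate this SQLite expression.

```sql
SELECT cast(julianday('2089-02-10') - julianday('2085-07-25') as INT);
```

1296

6 days remain in July 2085 after the 25th (31 − 25).
Full months from August 2085 through January 2089 contribute their day counts.
Then 10 days into February 2089.
Total: 6 + 31 + 30 + 31 + 30 + 31 + 31 + 28 + 31 + 30 + 31 + 30 + 31 + 31 + 30 + 31 + 30 + 31 + 31 + 28 + 31 + 30 + 31 + 30 + 31 + 31 + 30 + 31 + 30 + 31 + 31 + 29 + 31 + 30 + 31 + 30 + 31 + 31 + 30 + 31 + 30 + 31 + 31 + 10 = 1296.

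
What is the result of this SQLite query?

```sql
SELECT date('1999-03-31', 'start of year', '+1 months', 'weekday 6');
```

1999-02-06

`start of year` rewinds 1999-03-31 to 1999-01-01.
Adding +1 month to 1999-01-01 gives 1999-02-01.
`weekday 6` advances to the next Saturday; 1999-02-01 is a Monday, so it moves forward to 1999-02-06.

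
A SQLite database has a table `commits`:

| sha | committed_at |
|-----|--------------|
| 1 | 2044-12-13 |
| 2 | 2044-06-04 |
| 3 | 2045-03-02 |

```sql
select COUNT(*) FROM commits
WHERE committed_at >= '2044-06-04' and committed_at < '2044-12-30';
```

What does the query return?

2

Rows in [2044-06-04, 2044-12-30): 2044-12-13, 2044-06-04 → 2 rows.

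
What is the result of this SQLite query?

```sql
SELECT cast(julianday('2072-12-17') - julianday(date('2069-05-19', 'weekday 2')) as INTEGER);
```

1306

`weekday 2` advances to the next Tuesday; 2069-05-19 is a Sunday, so it moves forward to 2069-05-21.
10 days remain in May 2069 after the 21st (31 − 21).
Full months from June 2069 through November 2072 contribute their day counts.
Then 17 days into December 2072.
Total: 10 + 30 + 31 + 31 + 30 + 31 + 30 + 31 + 31 + 28 + 31 + 30 + 31 + 30 + 31 + 31 + 30 + 31 + 30 + 31 + 31 + 28 + 31 + 30 + 31 + 30 + 31 + 31 + 30 + 31 + 30 + 31 + 31 + 29 + 31 + 30 + 31 + 30 + 31 + 31 + 30 + 31 + 30 + 17 = 1306.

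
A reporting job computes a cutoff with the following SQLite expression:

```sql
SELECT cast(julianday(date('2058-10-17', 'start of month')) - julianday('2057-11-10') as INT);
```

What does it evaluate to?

325

`start of month` rewinds 2058-10-17 to 2058-10-01.
20 days remain in November 2057 after the 10th (30 − 10).
Full months from December 2057 through September 2058 contribute their day counts.
Then 1 day into October 2058.
Total: 20 + 31 + 31 + 28 + 31 + 30 + 31 + 30 + 31 + 31 + 30 + 1 = 325.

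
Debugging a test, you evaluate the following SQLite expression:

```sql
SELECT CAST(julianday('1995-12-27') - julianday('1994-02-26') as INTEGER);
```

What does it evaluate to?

669

2 days remain in February 1994 after the 26th (28 − 26).
Full months from March 1994 through November 1995 contribute their day counts.
Then 27 days into December 1995.
Total: 2 + 31 + 30 + 31 + 30 + 31 + 31 + 30 + 31 + 30 + 31 + 31 + 28 + 31 + 30 + 31 + 30 + 31 + 31 + 30 + 31 + 30 + 27 = 669.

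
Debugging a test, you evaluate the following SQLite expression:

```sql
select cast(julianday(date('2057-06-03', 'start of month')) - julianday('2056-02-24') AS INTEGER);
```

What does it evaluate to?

`start of month` rewinds 2057-06-03 to 2057-06-01.
5 days remain in February 2056 after the 24th (29 − 24).
Full months from March 2056 through May 2057 contribute their day counts.
Then 1 day into June 2057.
Total: 5 + 31 + 30 + 31 + 30 + 31 + 31 + 30 + 31 + 30 + 31 + 31 + 28 + 31 + 30 + 31 + 1 = 463.

463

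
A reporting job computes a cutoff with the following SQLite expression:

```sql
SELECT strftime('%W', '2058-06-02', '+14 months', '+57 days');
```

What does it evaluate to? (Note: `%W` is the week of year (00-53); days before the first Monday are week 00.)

First apply '+14 months', '+57 days': 2058-06-02 → 2059-09-28.
2059-09-28 is a Sunday. SQLite's %W counts Mondays since the year started; the result is 38.

38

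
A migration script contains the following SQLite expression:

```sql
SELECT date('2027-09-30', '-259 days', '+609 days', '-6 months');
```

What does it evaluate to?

Applying '-259 days' to 2027-09-30: counting 259 days back gives 2027-01-14.
Applying '+609 days' to 2027-01-14: counting 609 days forward gives 2028-09-14.
Adding -6 months to 2028-09-14 gives 2028-03-14.

2028-03-14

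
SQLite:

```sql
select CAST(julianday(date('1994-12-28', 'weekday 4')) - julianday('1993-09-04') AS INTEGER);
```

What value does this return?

`weekday 4` advances to the next Thursday; 1994-12-28 is a Wednesday, so it moves forward to 1994-12-29.
26 days remain in September 1993 after the 4th (30 − 4).
Full months from October 1993 through November 1994 contribute their day counts.
Then 29 days into December 1994.
Total: 26 + 31 + 30 + 31 + 31 + 28 + 31 + 30 + 31 + 30 + 31 + 31 + 30 + 31 + 30 + 29 = 481.

481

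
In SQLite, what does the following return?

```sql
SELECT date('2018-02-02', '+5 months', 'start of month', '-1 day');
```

2018-06-30

Adding +5 months to 2018-02-02 gives 2018-07-02.
`start of month` rewinds 2018-07-02 to 2018-07-01.
Going back 1 day from 2018-07-01 reaches 2018-06-30 (last day of June, 30 days).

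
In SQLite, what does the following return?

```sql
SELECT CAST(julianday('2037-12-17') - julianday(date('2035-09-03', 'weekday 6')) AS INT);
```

831

`weekday 6` advances to the next Saturday; 2035-09-03 is a Monday, so it moves forward to 2035-09-08.
22 days remain in September 2035 after the 8th (30 − 8).
Full months from October 2035 through November 2037 contribute their day counts.
Then 17 days into December 2037.
Total: 22 + 31 + 30 + 31 + 31 + 29 + 31 + 30 + 31 + 30 + 31 + 31 + 30 + 31 + 30 + 31 + 31 + 28 + 31 + 30 + 31 + 30 + 31 + 31 + 30 + 31 + 30 + 17 = 831.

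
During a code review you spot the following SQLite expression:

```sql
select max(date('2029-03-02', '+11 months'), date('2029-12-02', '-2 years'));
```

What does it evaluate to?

2030-02-02

date('2029-03-02', '+11 months') → 2030-02-02.
date('2029-12-02', '-2 years') → 2027-12-02.
Later of the two is 2030-02-02.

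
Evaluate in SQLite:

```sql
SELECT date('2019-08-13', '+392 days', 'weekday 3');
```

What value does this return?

Applying '+392 days' to 2019-08-13: counting 392 days forward gives 2020-09-08.
`weekday 3` advances to the next Wednesday; 2020-09-08 is a Tuesday, so it moves forward to 2020-09-09.

2020-09-09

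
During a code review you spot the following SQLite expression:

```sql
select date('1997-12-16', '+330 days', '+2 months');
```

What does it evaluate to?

1999-01-11

Applying '+330 days' to 1997-12-16: counting 330 days forward gives 1998-11-11.
Adding +2 months to 1998-11-11 gives 1999-01-11.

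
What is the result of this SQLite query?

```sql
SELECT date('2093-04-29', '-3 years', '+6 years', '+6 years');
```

Adding -3 years to 2093-04-29 gives 2090-04-29.
Adding +6 years to 2090-04-29 gives 2096-04-29.
Adding +6 years to 2096-04-29 gives 2102-04-29.

2102-04-29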